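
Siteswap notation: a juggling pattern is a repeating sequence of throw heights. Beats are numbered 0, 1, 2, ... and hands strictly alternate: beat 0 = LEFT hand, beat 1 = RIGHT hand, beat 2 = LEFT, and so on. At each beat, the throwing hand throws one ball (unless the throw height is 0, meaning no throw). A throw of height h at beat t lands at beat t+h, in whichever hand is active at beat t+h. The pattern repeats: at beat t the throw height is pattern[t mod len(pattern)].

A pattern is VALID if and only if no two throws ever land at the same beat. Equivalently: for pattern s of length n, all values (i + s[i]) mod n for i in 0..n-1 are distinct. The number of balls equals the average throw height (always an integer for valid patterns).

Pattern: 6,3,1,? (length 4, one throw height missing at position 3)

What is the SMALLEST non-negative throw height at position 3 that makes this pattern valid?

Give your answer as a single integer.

Answer: 2

Derivation:
i=0: (0 + 6) mod 4 = 2
i=1: (1 + 3) mod 4 = 0
i=2: (2 + 1) mod 4 = 3
i=3: s[i]=? (unknown)
Known residues: [0, 2, 3]; need a permutation of 0..3, so missing residue r = 1
Need (3 + s) mod 4 = 1; smallest s = (1 - 3) mod 4 = 2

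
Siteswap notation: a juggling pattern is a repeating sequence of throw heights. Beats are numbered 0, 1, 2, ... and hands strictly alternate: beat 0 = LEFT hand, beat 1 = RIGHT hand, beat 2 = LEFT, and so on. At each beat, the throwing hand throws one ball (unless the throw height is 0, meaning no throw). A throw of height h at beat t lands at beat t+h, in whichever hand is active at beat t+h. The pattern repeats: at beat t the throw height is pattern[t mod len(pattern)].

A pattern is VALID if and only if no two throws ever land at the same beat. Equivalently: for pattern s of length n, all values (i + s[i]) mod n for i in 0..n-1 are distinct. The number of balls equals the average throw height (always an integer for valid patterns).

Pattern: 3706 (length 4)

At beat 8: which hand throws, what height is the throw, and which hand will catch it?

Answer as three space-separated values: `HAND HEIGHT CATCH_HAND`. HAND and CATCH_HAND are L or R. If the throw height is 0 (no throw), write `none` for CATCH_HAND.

Answer: L 3 R

Derivation:
Beat 8: 8 mod 2 = 0, so hand = L
Throw height = pattern[8 mod 4] = pattern[0] = 3
Lands at beat 8+3=11, 11 mod 2 = 1, so catch hand = R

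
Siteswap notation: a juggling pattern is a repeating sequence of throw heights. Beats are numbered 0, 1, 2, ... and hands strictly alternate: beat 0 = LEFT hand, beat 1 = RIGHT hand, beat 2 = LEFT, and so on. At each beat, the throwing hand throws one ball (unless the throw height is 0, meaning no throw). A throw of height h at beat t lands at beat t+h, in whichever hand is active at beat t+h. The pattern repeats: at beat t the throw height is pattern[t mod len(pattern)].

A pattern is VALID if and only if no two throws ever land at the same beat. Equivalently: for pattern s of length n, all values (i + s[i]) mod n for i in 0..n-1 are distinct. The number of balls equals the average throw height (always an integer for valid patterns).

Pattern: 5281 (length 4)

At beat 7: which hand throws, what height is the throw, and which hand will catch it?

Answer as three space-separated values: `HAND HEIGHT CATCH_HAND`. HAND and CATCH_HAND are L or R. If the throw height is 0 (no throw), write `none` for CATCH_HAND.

Beat 7: 7 mod 2 = 1, so hand = R
Throw height = pattern[7 mod 4] = pattern[3] = 1
Lands at beat 7+1=8, 8 mod 2 = 0, so catch hand = L

Answer: R 1 L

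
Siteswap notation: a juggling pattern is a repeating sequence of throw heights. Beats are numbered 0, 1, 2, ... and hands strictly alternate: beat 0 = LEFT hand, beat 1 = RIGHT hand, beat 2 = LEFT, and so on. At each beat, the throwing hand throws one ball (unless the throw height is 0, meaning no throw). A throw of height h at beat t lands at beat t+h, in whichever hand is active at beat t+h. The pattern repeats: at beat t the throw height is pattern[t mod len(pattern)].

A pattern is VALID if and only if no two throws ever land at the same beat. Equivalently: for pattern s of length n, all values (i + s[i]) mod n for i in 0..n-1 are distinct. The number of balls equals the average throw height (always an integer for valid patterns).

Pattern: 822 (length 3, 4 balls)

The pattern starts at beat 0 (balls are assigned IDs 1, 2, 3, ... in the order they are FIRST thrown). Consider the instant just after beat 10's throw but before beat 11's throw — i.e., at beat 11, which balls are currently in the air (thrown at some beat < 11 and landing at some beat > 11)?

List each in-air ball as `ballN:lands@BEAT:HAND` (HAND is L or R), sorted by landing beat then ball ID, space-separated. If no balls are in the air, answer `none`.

Beat 0 (L): throw ball1 h=8 -> lands@8:L; in-air after throw: [b1@8:L]
Beat 1 (R): throw ball2 h=2 -> lands@3:R; in-air after throw: [b2@3:R b1@8:L]
Beat 2 (L): throw ball3 h=2 -> lands@4:L; in-air after throw: [b2@3:R b3@4:L b1@8:L]
Beat 3 (R): throw ball2 h=8 -> lands@11:R; in-air after throw: [b3@4:L b1@8:L b2@11:R]
Beat 4 (L): throw ball3 h=2 -> lands@6:L; in-air after throw: [b3@6:L b1@8:L b2@11:R]
Beat 5 (R): throw ball4 h=2 -> lands@7:R; in-air after throw: [b3@6:L b4@7:R b1@8:L b2@11:R]
Beat 6 (L): throw ball3 h=8 -> lands@14:L; in-air after throw: [b4@7:R b1@8:L b2@11:R b3@14:L]
Beat 7 (R): throw ball4 h=2 -> lands@9:R; in-air after throw: [b1@8:L b4@9:R b2@11:R b3@14:L]
Beat 8 (L): throw ball1 h=2 -> lands@10:L; in-air after throw: [b4@9:R b1@10:L b2@11:R b3@14:L]
Beat 9 (R): throw ball4 h=8 -> lands@17:R; in-air after throw: [b1@10:L b2@11:R b3@14:L b4@17:R]
Beat 10 (L): throw ball1 h=2 -> lands@12:L; in-air after throw: [b2@11:R b1@12:L b3@14:L b4@17:R]
Beat 11 (R): throw ball2 h=2 -> lands@13:R; in-air after throw: [b1@12:L b2@13:R b3@14:L b4@17:R]

Answer: ball1:lands@12:L ball3:lands@14:L ball4:lands@17:R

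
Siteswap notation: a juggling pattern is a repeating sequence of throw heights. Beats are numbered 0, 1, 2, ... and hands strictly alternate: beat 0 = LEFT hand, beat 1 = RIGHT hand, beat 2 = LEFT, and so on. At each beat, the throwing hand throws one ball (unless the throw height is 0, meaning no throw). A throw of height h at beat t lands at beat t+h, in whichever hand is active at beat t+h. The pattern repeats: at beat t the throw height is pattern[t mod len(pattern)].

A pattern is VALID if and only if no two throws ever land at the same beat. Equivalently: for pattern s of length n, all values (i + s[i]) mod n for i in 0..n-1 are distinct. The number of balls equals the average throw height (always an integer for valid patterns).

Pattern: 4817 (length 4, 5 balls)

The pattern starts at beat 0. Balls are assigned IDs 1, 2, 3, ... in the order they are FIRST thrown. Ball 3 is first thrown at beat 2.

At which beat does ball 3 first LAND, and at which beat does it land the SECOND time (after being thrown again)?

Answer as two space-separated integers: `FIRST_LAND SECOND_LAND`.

Beat 0 (L): throw ball1 h=4 -> lands@4:L; in-air after throw: [b1@4:L]
Beat 1 (R): throw ball2 h=8 -> lands@9:R; in-air after throw: [b1@4:L b2@9:R]
Beat 2 (L): throw ball3 h=1 -> lands@3:R; in-air after throw: [b3@3:R b1@4:L b2@9:R]
Beat 3 (R): throw ball3 h=7 -> lands@10:L; in-air after throw: [b1@4:L b2@9:R b3@10:L]
Beat 4 (L): throw ball1 h=4 -> lands@8:L; in-air after throw: [b1@8:L b2@9:R b3@10:L]
Beat 5 (R): throw ball4 h=8 -> lands@13:R; in-air after throw: [b1@8:L b2@9:R b3@10:L b4@13:R]
Beat 6 (L): throw ball5 h=1 -> lands@7:R; in-air after throw: [b5@7:R b1@8:L b2@9:R b3@10:L b4@13:R]
Beat 7 (R): throw ball5 h=7 -> lands@14:L; in-air after throw: [b1@8:L b2@9:R b3@10:L b4@13:R b5@14:L]
Beat 8 (L): throw ball1 h=4 -> lands@12:L; in-air after throw: [b2@9:R b3@10:L b1@12:L b4@13:R b5@14:L]
Beat 9 (R): throw ball2 h=8 -> lands@17:R; in-air after throw: [b3@10:L b1@12:L b4@13:R b5@14:L b2@17:R]
Beat 10 (L): throw ball3 h=1 -> lands@11:R; in-air after throw: [b3@11:R b1@12:L b4@13:R b5@14:L b2@17:R]
Ball 3: thrown@2 h=1 -> first land @3; rethrown@3 h=7 -> second land @10

Answer: 3 10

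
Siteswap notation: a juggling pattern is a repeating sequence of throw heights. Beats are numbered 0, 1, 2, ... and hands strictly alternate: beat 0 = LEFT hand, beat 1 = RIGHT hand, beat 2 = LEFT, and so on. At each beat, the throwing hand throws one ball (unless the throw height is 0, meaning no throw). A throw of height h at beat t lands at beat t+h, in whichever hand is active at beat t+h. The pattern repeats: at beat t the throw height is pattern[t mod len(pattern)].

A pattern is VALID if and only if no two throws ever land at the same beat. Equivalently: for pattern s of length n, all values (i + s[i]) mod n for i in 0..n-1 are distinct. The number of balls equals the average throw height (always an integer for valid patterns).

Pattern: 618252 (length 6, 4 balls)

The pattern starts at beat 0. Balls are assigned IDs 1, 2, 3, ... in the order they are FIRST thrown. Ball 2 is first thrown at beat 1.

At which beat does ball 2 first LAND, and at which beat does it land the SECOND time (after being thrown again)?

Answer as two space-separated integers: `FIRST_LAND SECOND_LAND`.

Answer: 2 10

Derivation:
Beat 0 (L): throw ball1 h=6 -> lands@6:L; in-air after throw: [b1@6:L]
Beat 1 (R): throw ball2 h=1 -> lands@2:L; in-air after throw: [b2@2:L b1@6:L]
Beat 2 (L): throw ball2 h=8 -> lands@10:L; in-air after throw: [b1@6:L b2@10:L]
Beat 3 (R): throw ball3 h=2 -> lands@5:R; in-air after throw: [b3@5:R b1@6:L b2@10:L]
Beat 4 (L): throw ball4 h=5 -> lands@9:R; in-air after throw: [b3@5:R b1@6:L b4@9:R b2@10:L]
Beat 5 (R): throw ball3 h=2 -> lands@7:R; in-air after throw: [b1@6:L b3@7:R b4@9:R b2@10:L]
Beat 6 (L): throw ball1 h=6 -> lands@12:L; in-air after throw: [b3@7:R b4@9:R b2@10:L b1@12:L]
Beat 7 (R): throw ball3 h=1 -> lands@8:L; in-air after throw: [b3@8:L b4@9:R b2@10:L b1@12:L]
Beat 8 (L): throw ball3 h=8 -> lands@16:L; in-air after throw: [b4@9:R b2@10:L b1@12:L b3@16:L]
Beat 9 (R): throw ball4 h=2 -> lands@11:R; in-air after throw: [b2@10:L b4@11:R b1@12:L b3@16:L]
Beat 10 (L): throw ball2 h=5 -> lands@15:R; in-air after throw: [b4@11:R b1@12:L b2@15:R b3@16:L]
Ball 2: thrown@1 h=1 -> first land @2; rethrown@2 h=8 -> second land @10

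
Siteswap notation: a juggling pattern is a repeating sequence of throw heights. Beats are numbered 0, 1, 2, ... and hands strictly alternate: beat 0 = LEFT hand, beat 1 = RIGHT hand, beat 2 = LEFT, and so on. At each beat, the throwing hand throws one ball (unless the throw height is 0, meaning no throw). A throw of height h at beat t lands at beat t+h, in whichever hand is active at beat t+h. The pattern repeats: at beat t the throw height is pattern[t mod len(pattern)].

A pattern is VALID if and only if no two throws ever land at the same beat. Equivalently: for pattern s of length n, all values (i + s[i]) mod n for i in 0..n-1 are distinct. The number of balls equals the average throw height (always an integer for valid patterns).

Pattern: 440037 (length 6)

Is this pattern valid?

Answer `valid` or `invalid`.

Answer: valid

Derivation:
i=0: (i + s[i]) mod n = (0 + 4) mod 6 = 4
i=1: (i + s[i]) mod n = (1 + 4) mod 6 = 5
i=2: (i + s[i]) mod n = (2 + 0) mod 6 = 2
i=3: (i + s[i]) mod n = (3 + 0) mod 6 = 3
i=4: (i + s[i]) mod n = (4 + 3) mod 6 = 1
i=5: (i + s[i]) mod n = (5 + 7) mod 6 = 0
Residues: [4, 5, 2, 3, 1, 0], distinct: True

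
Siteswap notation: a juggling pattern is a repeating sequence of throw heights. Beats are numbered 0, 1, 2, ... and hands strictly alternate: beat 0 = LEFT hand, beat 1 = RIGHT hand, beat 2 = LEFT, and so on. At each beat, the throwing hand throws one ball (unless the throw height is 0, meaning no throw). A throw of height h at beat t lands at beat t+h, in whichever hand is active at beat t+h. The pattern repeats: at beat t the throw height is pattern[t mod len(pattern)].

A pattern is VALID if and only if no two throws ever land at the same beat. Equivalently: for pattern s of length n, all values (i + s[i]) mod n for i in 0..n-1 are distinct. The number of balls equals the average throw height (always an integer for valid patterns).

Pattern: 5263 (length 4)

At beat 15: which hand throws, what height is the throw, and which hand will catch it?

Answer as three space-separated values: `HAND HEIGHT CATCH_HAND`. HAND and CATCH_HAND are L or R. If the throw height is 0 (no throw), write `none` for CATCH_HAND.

Answer: R 3 L

Derivation:
Beat 15: 15 mod 2 = 1, so hand = R
Throw height = pattern[15 mod 4] = pattern[3] = 3
Lands at beat 15+3=18, 18 mod 2 = 0, so catch hand = L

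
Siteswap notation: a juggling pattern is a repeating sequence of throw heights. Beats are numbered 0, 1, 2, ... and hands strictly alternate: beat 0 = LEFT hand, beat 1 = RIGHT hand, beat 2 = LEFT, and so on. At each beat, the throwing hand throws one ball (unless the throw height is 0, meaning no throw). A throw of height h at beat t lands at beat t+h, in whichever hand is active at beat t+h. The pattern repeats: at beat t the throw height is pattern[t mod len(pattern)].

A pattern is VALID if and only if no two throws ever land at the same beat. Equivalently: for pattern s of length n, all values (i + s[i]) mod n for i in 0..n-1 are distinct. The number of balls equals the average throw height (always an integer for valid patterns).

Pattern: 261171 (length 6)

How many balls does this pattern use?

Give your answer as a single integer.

Pattern = [2, 6, 1, 1, 7, 1], length n = 6
  position 0: throw height = 2, running sum = 2
  position 1: throw height = 6, running sum = 8
  position 2: throw height = 1, running sum = 9
  position 3: throw height = 1, running sum = 10
  position 4: throw height = 7, running sum = 17
  position 5: throw height = 1, running sum = 18
Total sum = 18; balls = sum / n = 18 / 6 = 3

Answer: 3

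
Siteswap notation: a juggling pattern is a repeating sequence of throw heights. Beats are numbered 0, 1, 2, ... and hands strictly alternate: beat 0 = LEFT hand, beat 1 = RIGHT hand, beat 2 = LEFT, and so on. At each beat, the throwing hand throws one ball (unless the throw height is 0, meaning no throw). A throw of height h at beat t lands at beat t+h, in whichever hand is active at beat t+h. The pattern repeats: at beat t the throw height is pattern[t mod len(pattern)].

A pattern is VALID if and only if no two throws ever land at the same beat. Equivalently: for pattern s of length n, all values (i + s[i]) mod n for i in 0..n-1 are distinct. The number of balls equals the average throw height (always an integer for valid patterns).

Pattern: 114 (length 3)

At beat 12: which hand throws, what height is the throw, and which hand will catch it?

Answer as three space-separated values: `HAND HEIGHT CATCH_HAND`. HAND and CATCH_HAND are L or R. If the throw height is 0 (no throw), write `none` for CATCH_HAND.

Answer: L 1 R

Derivation:
Beat 12: 12 mod 2 = 0, so hand = L
Throw height = pattern[12 mod 3] = pattern[0] = 1
Lands at beat 12+1=13, 13 mod 2 = 1, so catch hand = R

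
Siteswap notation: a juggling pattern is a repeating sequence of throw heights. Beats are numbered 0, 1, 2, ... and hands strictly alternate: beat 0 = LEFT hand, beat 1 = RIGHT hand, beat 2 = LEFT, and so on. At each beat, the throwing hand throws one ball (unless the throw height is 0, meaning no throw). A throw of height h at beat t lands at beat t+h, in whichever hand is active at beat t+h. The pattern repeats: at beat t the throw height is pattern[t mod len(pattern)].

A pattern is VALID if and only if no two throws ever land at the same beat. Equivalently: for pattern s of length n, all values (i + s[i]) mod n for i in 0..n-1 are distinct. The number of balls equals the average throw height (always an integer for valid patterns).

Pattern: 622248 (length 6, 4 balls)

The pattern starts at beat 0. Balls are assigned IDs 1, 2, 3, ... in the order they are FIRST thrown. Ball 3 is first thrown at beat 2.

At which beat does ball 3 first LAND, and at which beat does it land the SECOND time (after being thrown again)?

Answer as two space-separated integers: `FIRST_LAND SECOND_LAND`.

Beat 0 (L): throw ball1 h=6 -> lands@6:L; in-air after throw: [b1@6:L]
Beat 1 (R): throw ball2 h=2 -> lands@3:R; in-air after throw: [b2@3:R b1@6:L]
Beat 2 (L): throw ball3 h=2 -> lands@4:L; in-air after throw: [b2@3:R b3@4:L b1@6:L]
Beat 3 (R): throw ball2 h=2 -> lands@5:R; in-air after throw: [b3@4:L b2@5:R b1@6:L]
Beat 4 (L): throw ball3 h=4 -> lands@8:L; in-air after throw: [b2@5:R b1@6:L b3@8:L]
Beat 5 (R): throw ball2 h=8 -> lands@13:R; in-air after throw: [b1@6:L b3@8:L b2@13:R]
Beat 6 (L): throw ball1 h=6 -> lands@12:L; in-air after throw: [b3@8:L b1@12:L b2@13:R]
Beat 7 (R): throw ball4 h=2 -> lands@9:R; in-air after throw: [b3@8:L b4@9:R b1@12:L b2@13:R]
Beat 8 (L): throw ball3 h=2 -> lands@10:L; in-air after throw: [b4@9:R b3@10:L b1@12:L b2@13:R]
Ball 3: thrown@2 h=2 -> first land @4; rethrown@4 h=4 -> second land @8

Answer: 4 8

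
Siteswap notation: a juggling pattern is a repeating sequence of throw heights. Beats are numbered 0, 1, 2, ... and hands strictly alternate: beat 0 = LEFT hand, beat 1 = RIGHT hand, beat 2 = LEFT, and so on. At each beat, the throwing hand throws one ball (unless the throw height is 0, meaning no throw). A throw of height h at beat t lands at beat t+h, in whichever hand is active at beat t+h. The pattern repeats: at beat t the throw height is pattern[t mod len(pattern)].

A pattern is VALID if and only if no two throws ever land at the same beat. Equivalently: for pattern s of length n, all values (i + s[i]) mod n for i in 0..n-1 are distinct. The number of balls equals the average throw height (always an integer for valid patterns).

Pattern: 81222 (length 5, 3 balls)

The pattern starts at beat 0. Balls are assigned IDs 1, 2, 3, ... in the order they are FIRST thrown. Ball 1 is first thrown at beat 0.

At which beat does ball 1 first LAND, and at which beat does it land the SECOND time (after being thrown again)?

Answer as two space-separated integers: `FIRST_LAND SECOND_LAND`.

Answer: 8 10

Derivation:
Beat 0 (L): throw ball1 h=8 -> lands@8:L; in-air after throw: [b1@8:L]
Beat 1 (R): throw ball2 h=1 -> lands@2:L; in-air after throw: [b2@2:L b1@8:L]
Beat 2 (L): throw ball2 h=2 -> lands@4:L; in-air after throw: [b2@4:L b1@8:L]
Beat 3 (R): throw ball3 h=2 -> lands@5:R; in-air after throw: [b2@4:L b3@5:R b1@8:L]
Beat 4 (L): throw ball2 h=2 -> lands@6:L; in-air after throw: [b3@5:R b2@6:L b1@8:L]
Beat 5 (R): throw ball3 h=8 -> lands@13:R; in-air after throw: [b2@6:L b1@8:L b3@13:R]
Beat 6 (L): throw ball2 h=1 -> lands@7:R; in-air after throw: [b2@7:R b1@8:L b3@13:R]
Beat 7 (R): throw ball2 h=2 -> lands@9:R; in-air after throw: [b1@8:L b2@9:R b3@13:R]
Beat 8 (L): throw ball1 h=2 -> lands@10:L; in-air after throw: [b2@9:R b1@10:L b3@13:R]
Beat 9 (R): throw ball2 h=2 -> lands@11:R; in-air after throw: [b1@10:L b2@11:R b3@13:R]
Beat 10 (L): throw ball1 h=8 -> lands@18:L; in-air after throw: [b2@11:R b3@13:R b1@18:L]
Ball 1: thrown@0 h=8 -> first land @8; rethrown@8 h=2 -> second land @10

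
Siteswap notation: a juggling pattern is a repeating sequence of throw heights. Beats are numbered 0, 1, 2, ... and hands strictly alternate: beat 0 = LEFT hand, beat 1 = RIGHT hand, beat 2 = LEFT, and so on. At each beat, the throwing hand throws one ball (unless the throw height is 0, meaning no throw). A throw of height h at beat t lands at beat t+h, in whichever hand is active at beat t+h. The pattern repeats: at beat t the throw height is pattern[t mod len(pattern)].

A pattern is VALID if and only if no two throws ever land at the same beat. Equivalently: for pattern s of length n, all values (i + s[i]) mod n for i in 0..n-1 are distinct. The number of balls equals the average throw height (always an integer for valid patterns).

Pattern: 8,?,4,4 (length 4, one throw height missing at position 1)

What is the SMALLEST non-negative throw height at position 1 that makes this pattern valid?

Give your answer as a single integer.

Answer: 0

Derivation:
i=0: (0 + 8) mod 4 = 0
i=1: s[i]=? (unknown)
i=2: (2 + 4) mod 4 = 2
i=3: (3 + 4) mod 4 = 3
Known residues: [0, 2, 3]; need a permutation of 0..3, so missing residue r = 1
Need (1 + s) mod 4 = 1; smallest s = (1 - 1) mod 4 = 0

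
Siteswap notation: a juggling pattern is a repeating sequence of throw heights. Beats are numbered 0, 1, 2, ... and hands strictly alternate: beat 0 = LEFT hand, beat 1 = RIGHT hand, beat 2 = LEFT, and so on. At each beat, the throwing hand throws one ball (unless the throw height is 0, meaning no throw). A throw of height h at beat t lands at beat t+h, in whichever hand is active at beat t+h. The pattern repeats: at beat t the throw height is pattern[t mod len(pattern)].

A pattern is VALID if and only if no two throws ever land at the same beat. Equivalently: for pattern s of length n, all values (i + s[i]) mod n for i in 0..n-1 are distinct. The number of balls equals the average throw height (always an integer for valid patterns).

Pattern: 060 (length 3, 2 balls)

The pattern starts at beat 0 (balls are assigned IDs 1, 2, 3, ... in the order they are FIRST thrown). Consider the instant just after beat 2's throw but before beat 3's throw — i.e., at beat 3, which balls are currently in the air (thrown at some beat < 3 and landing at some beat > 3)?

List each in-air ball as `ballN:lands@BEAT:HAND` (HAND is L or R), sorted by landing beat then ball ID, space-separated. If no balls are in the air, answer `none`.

Beat 1 (R): throw ball1 h=6 -> lands@7:R; in-air after throw: [b1@7:R]

Answer: ball1:lands@7:R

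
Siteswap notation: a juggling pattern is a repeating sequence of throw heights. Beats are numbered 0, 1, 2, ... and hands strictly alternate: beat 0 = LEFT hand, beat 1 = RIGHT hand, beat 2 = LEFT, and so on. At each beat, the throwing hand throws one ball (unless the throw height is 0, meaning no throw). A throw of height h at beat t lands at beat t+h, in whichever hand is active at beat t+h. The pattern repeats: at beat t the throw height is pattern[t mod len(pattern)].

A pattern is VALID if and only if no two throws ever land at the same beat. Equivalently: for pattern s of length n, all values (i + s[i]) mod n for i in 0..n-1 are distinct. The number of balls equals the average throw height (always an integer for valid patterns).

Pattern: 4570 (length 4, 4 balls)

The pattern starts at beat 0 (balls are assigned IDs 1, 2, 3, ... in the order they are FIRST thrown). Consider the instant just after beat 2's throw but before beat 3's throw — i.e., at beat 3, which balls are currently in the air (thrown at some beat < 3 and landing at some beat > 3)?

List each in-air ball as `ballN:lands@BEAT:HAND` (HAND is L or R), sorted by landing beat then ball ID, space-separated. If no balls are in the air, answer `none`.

Beat 0 (L): throw ball1 h=4 -> lands@4:L; in-air after throw: [b1@4:L]
Beat 1 (R): throw ball2 h=5 -> lands@6:L; in-air after throw: [b1@4:L b2@6:L]
Beat 2 (L): throw ball3 h=7 -> lands@9:R; in-air after throw: [b1@4:L b2@6:L b3@9:R]

Answer: ball1:lands@4:L ball2:lands@6:L ball3:lands@9:R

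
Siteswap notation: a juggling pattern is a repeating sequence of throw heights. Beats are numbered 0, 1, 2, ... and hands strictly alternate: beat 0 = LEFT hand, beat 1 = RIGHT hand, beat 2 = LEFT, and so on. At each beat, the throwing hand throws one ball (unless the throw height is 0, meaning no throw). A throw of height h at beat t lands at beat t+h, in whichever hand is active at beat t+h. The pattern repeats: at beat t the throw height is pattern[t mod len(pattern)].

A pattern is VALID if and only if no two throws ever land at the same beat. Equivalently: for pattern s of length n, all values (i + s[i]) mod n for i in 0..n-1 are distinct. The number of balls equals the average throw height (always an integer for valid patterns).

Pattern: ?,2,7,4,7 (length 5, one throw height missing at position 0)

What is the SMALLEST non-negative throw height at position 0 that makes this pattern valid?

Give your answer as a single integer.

Answer: 0

Derivation:
i=0: s[i]=? (unknown)
i=1: (1 + 2) mod 5 = 3
i=2: (2 + 7) mod 5 = 4
i=3: (3 + 4) mod 5 = 2
i=4: (4 + 7) mod 5 = 1
Known residues: [1, 2, 3, 4]; need a permutation of 0..4, so missing residue r = 0
Need (0 + s) mod 5 = 0; smallest s = (0 - 0) mod 5 = 0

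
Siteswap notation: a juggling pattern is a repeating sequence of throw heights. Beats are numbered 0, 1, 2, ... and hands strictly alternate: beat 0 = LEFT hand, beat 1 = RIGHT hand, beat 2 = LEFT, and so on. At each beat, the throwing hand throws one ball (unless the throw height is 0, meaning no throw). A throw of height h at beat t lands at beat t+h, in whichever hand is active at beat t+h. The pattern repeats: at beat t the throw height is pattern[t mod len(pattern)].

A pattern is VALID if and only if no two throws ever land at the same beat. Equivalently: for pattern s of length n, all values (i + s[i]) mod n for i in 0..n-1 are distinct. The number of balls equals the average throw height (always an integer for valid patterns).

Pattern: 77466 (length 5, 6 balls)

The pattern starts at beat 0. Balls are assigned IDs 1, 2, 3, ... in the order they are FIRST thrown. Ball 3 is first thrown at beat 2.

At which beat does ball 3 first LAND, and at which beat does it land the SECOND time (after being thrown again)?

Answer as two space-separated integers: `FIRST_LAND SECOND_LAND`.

Answer: 6 13

Derivation:
Beat 0 (L): throw ball1 h=7 -> lands@7:R; in-air after throw: [b1@7:R]
Beat 1 (R): throw ball2 h=7 -> lands@8:L; in-air after throw: [b1@7:R b2@8:L]
Beat 2 (L): throw ball3 h=4 -> lands@6:L; in-air after throw: [b3@6:L b1@7:R b2@8:L]
Beat 3 (R): throw ball4 h=6 -> lands@9:R; in-air after throw: [b3@6:L b1@7:R b2@8:L b4@9:R]
Beat 4 (L): throw ball5 h=6 -> lands@10:L; in-air after throw: [b3@6:L b1@7:R b2@8:L b4@9:R b5@10:L]
Beat 5 (R): throw ball6 h=7 -> lands@12:L; in-air after throw: [b3@6:L b1@7:R b2@8:L b4@9:R b5@10:L b6@12:L]
Beat 6 (L): throw ball3 h=7 -> lands@13:R; in-air after throw: [b1@7:R b2@8:L b4@9:R b5@10:L b6@12:L b3@13:R]
Beat 7 (R): throw ball1 h=4 -> lands@11:R; in-air after throw: [b2@8:L b4@9:R b5@10:L b1@11:R b6@12:L b3@13:R]
Beat 8 (L): throw ball2 h=6 -> lands@14:L; in-air after throw: [b4@9:R b5@10:L b1@11:R b6@12:L b3@13:R b2@14:L]
Beat 9 (R): throw ball4 h=6 -> lands@15:R; in-air after throw: [b5@10:L b1@11:R b6@12:L b3@13:R b2@14:L b4@15:R]
Beat 10 (L): throw ball5 h=7 -> lands@17:R; in-air after throw: [b1@11:R b6@12:L b3@13:R b2@14:L b4@15:R b5@17:R]
Beat 11 (R): throw ball1 h=7 -> lands@18:L; in-air after throw: [b6@12:L b3@13:R b2@14:L b4@15:R b5@17:R b1@18:L]
Beat 12 (L): throw ball6 h=4 -> lands@16:L; in-air after throw: [b3@13:R b2@14:L b4@15:R b6@16:L b5@17:R b1@18:L]
Beat 13 (R): throw ball3 h=6 -> lands@19:R; in-air after throw: [b2@14:L b4@15:R b6@16:L b5@17:R b1@18:L b3@19:R]
Ball 3: thrown@2 h=4 -> first land @6; rethrown@6 h=7 -> second land @13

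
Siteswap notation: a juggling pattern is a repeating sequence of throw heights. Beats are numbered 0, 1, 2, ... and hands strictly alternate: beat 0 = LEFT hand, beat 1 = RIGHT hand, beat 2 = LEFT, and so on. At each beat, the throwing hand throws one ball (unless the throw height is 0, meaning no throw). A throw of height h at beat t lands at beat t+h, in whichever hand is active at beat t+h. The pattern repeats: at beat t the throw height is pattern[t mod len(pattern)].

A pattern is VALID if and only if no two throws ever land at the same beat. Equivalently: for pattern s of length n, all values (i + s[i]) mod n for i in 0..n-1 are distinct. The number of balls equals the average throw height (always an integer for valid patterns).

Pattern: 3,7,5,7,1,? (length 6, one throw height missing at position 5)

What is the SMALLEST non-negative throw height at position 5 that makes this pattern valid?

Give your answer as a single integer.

i=0: (0 + 3) mod 6 = 3
i=1: (1 + 7) mod 6 = 2
i=2: (2 + 5) mod 6 = 1
i=3: (3 + 7) mod 6 = 4
i=4: (4 + 1) mod 6 = 5
i=5: s[i]=? (unknown)
Known residues: [1, 2, 3, 4, 5]; need a permutation of 0..5, so missing residue r = 0
Need (5 + s) mod 6 = 0; smallest s = (0 - 5) mod 6 = 1

Answer: 1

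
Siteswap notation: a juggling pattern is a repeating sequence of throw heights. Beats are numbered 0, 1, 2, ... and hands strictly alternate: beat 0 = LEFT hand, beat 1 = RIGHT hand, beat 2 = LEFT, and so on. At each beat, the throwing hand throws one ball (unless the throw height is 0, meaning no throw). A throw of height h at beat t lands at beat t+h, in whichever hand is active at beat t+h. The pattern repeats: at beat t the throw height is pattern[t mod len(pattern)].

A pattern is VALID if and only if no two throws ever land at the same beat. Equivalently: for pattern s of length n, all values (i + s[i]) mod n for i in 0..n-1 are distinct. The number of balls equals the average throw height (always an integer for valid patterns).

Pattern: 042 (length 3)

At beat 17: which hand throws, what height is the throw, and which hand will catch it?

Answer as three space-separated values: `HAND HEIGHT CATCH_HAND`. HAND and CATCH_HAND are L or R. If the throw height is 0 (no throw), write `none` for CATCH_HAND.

Answer: R 2 R

Derivation:
Beat 17: 17 mod 2 = 1, so hand = R
Throw height = pattern[17 mod 3] = pattern[2] = 2
Lands at beat 17+2=19, 19 mod 2 = 1, so catch hand = R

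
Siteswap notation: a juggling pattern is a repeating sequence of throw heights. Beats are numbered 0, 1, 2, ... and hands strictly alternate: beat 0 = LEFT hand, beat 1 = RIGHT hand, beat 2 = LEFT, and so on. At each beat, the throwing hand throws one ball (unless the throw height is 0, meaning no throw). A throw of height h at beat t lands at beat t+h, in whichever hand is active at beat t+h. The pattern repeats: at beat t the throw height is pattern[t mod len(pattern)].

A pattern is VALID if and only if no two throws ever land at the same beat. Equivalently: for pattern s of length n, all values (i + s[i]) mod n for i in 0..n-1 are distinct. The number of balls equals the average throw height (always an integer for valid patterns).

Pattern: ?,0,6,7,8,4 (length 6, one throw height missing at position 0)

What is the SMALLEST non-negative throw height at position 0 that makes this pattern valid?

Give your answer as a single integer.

Answer: 5

Derivation:
i=0: s[i]=? (unknown)
i=1: (1 + 0) mod 6 = 1
i=2: (2 + 6) mod 6 = 2
i=3: (3 + 7) mod 6 = 4
i=4: (4 + 8) mod 6 = 0
i=5: (5 + 4) mod 6 = 3
Known residues: [0, 1, 2, 3, 4]; need a permutation of 0..5, so missing residue r = 5
Need (0 + s) mod 6 = 5; smallest s = (5 - 0) mod 6 = 5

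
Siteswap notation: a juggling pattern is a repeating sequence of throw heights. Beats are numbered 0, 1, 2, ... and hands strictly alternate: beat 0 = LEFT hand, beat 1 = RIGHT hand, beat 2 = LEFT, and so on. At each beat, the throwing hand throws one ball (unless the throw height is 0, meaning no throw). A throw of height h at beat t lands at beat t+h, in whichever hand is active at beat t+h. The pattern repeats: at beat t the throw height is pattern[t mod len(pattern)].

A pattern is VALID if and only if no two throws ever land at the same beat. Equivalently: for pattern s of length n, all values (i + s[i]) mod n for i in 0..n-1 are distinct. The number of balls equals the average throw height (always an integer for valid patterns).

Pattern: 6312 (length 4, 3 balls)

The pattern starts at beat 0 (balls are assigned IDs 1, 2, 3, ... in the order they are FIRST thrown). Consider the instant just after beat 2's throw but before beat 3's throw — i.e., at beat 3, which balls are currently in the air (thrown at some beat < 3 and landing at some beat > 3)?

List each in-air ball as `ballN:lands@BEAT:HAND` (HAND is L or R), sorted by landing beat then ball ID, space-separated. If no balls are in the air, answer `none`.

Beat 0 (L): throw ball1 h=6 -> lands@6:L; in-air after throw: [b1@6:L]
Beat 1 (R): throw ball2 h=3 -> lands@4:L; in-air after throw: [b2@4:L b1@6:L]
Beat 2 (L): throw ball3 h=1 -> lands@3:R; in-air after throw: [b3@3:R b2@4:L b1@6:L]
Beat 3 (R): throw ball3 h=2 -> lands@5:R; in-air after throw: [b2@4:L b3@5:R b1@6:L]

Answer: ball2:lands@4:L ball1:lands@6:L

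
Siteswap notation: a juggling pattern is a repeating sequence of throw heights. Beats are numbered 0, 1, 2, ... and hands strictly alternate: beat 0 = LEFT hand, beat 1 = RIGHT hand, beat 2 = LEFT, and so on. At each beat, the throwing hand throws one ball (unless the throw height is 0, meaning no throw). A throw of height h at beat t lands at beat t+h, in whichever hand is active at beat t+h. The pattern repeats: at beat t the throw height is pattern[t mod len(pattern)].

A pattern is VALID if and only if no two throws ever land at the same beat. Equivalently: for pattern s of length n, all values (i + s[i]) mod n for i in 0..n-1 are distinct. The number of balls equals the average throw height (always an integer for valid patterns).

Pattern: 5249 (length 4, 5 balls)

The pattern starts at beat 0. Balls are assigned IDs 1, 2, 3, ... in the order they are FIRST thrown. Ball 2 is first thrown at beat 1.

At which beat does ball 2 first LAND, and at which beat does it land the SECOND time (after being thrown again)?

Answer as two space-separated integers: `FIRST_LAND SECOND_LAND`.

Answer: 3 12

Derivation:
Beat 0 (L): throw ball1 h=5 -> lands@5:R; in-air after throw: [b1@5:R]
Beat 1 (R): throw ball2 h=2 -> lands@3:R; in-air after throw: [b2@3:R b1@5:R]
Beat 2 (L): throw ball3 h=4 -> lands@6:L; in-air after throw: [b2@3:R b1@5:R b3@6:L]
Beat 3 (R): throw ball2 h=9 -> lands@12:L; in-air after throw: [b1@5:R b3@6:L b2@12:L]
Beat 4 (L): throw ball4 h=5 -> lands@9:R; in-air after throw: [b1@5:R b3@6:L b4@9:R b2@12:L]
Beat 5 (R): throw ball1 h=2 -> lands@7:R; in-air after throw: [b3@6:L b1@7:R b4@9:R b2@12:L]
Beat 6 (L): throw ball3 h=4 -> lands@10:L; in-air after throw: [b1@7:R b4@9:R b3@10:L b2@12:L]
Beat 7 (R): throw ball1 h=9 -> lands@16:L; in-air after throw: [b4@9:R b3@10:L b2@12:L b1@16:L]
Beat 8 (L): throw ball5 h=5 -> lands@13:R; in-air after throw: [b4@9:R b3@10:L b2@12:L b5@13:R b1@16:L]
Beat 9 (R): throw ball4 h=2 -> lands@11:R; in-air after throw: [b3@10:L b4@11:R b2@12:L b5@13:R b1@16:L]
Beat 10 (L): throw ball3 h=4 -> lands@14:L; in-air after throw: [b4@11:R b2@12:L b5@13:R b3@14:L b1@16:L]
Beat 11 (R): throw ball4 h=9 -> lands@20:L; in-air after throw: [b2@12:L b5@13:R b3@14:L b1@16:L b4@20:L]
Beat 12 (L): throw ball2 h=5 -> lands@17:R; in-air after throw: [b5@13:R b3@14:L b1@16:L b2@17:R b4@20:L]
Ball 2: thrown@1 h=2 -> first land @3; rethrown@3 h=9 -> second land @12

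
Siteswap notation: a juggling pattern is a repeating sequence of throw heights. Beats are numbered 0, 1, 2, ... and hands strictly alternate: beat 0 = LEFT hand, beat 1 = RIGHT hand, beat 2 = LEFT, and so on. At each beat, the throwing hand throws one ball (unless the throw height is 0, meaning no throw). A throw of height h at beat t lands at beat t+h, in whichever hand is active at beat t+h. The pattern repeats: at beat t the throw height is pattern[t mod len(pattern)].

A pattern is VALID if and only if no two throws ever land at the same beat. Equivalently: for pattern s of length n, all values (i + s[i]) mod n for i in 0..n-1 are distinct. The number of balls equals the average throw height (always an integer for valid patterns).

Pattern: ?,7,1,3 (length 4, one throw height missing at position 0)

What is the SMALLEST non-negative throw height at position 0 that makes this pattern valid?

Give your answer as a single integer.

Answer: 1

Derivation:
i=0: s[i]=? (unknown)
i=1: (1 + 7) mod 4 = 0
i=2: (2 + 1) mod 4 = 3
i=3: (3 + 3) mod 4 = 2
Known residues: [0, 2, 3]; need a permutation of 0..3, so missing residue r = 1
Need (0 + s) mod 4 = 1; smallest s = (1 - 0) mod 4 = 1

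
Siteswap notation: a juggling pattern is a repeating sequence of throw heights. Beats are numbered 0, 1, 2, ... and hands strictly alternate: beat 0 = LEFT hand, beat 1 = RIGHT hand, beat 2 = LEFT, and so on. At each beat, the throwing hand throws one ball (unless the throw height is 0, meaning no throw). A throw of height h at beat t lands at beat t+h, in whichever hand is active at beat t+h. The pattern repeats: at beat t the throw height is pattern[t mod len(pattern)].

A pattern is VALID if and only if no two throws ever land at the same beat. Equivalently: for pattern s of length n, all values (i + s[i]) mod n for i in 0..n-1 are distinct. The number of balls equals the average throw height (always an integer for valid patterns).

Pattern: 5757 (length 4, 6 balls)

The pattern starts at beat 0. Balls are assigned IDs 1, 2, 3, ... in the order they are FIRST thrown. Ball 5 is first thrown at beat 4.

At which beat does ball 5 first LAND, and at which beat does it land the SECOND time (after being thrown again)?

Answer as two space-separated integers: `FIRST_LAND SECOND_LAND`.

Answer: 9 16

Derivation:
Beat 0 (L): throw ball1 h=5 -> lands@5:R; in-air after throw: [b1@5:R]
Beat 1 (R): throw ball2 h=7 -> lands@8:L; in-air after throw: [b1@5:R b2@8:L]
Beat 2 (L): throw ball3 h=5 -> lands@7:R; in-air after throw: [b1@5:R b3@7:R b2@8:L]
Beat 3 (R): throw ball4 h=7 -> lands@10:L; in-air after throw: [b1@5:R b3@7:R b2@8:L b4@10:L]
Beat 4 (L): throw ball5 h=5 -> lands@9:R; in-air after throw: [b1@5:R b3@7:R b2@8:L b5@9:R b4@10:L]
Beat 5 (R): throw ball1 h=7 -> lands@12:L; in-air after throw: [b3@7:R b2@8:L b5@9:R b4@10:L b1@12:L]
Beat 6 (L): throw ball6 h=5 -> lands@11:R; in-air after throw: [b3@7:R b2@8:L b5@9:R b4@10:L b6@11:R b1@12:L]
Beat 7 (R): throw ball3 h=7 -> lands@14:L; in-air after throw: [b2@8:L b5@9:R b4@10:L b6@11:R b1@12:L b3@14:L]
Beat 8 (L): throw ball2 h=5 -> lands@13:R; in-air after throw: [b5@9:R b4@10:L b6@11:R b1@12:L b2@13:R b3@14:L]
Beat 9 (R): throw ball5 h=7 -> lands@16:L; in-air after throw: [b4@10:L b6@11:R b1@12:L b2@13:R b3@14:L b5@16:L]
Beat 10 (L): throw ball4 h=5 -> lands@15:R; in-air after throw: [b6@11:R b1@12:L b2@13:R b3@14:L b4@15:R b5@16:L]
Beat 11 (R): throw ball6 h=7 -> lands@18:L; in-air after throw: [b1@12:L b2@13:R b3@14:L b4@15:R b5@16:L b6@18:L]
Beat 12 (L): throw ball1 h=5 -> lands@17:R; in-air after throw: [b2@13:R b3@14:L b4@15:R b5@16:L b1@17:R b6@18:L]
Beat 13 (R): throw ball2 h=7 -> lands@20:L; in-air after throw: [b3@14:L b4@15:R b5@16:L b1@17:R b6@18:L b2@20:L]
Beat 14 (L): throw ball3 h=5 -> lands@19:R; in-air after throw: [b4@15:R b5@16:L b1@17:R b6@18:L b3@19:R b2@20:L]
Beat 15 (R): throw ball4 h=7 -> lands@22:L; in-air after throw: [b5@16:L b1@17:R b6@18:L b3@19:R b2@20:L b4@22:L]
Beat 16 (L): throw ball5 h=5 -> lands@21:R; in-air after throw: [b1@17:R b6@18:L b3@19:R b2@20:L b5@21:R b4@22:L]
Ball 5: thrown@4 h=5 -> first land @9; rethrown@9 h=7 -> second land @16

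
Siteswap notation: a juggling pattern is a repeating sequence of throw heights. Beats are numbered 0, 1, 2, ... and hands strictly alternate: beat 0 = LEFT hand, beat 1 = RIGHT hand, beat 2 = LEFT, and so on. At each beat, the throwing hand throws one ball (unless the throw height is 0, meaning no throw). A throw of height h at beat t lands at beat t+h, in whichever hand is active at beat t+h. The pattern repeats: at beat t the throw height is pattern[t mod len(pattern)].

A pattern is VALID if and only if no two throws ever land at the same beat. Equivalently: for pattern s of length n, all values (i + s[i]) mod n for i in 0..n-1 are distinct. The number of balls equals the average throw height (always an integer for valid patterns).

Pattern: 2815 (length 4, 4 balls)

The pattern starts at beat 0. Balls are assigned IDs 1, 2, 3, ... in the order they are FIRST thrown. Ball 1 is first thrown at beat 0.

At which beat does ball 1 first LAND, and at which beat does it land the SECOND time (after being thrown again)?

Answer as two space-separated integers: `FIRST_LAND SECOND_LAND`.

Answer: 2 3

Derivation:
Beat 0 (L): throw ball1 h=2 -> lands@2:L; in-air after throw: [b1@2:L]
Beat 1 (R): throw ball2 h=8 -> lands@9:R; in-air after throw: [b1@2:L b2@9:R]
Beat 2 (L): throw ball1 h=1 -> lands@3:R; in-air after throw: [b1@3:R b2@9:R]
Beat 3 (R): throw ball1 h=5 -> lands@8:L; in-air after throw: [b1@8:L b2@9:R]
Ball 1: thrown@0 h=2 -> first land @2; rethrown@2 h=1 -> second land @3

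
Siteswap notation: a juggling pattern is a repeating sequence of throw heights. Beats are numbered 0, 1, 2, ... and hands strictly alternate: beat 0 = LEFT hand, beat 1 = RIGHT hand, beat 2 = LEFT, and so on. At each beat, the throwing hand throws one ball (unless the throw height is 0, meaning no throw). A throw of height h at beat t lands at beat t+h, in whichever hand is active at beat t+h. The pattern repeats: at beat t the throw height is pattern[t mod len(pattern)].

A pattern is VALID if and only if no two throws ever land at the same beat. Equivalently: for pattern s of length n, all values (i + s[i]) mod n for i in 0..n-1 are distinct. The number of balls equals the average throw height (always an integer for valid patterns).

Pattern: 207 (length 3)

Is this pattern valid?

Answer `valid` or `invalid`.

Answer: valid

Derivation:
i=0: (i + s[i]) mod n = (0 + 2) mod 3 = 2
i=1: (i + s[i]) mod n = (1 + 0) mod 3 = 1
i=2: (i + s[i]) mod n = (2 + 7) mod 3 = 0
Residues: [2, 1, 0], distinct: True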